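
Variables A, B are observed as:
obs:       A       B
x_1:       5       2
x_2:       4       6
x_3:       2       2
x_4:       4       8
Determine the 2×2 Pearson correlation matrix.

Step 1 — column means:
  mean(A) = (5 + 4 + 2 + 4) / 4 = 15/4 = 3.75
  mean(B) = (2 + 6 + 2 + 8) / 4 = 18/4 = 4.5

Step 2 — sample variances and covariances s[i,j] = (1/(n-1)) · Σ_k (x_{k,i} - mean_i) · (x_{k,j} - mean_j), with n-1 = 3:
  s[A,A] = ((1.25)·(1.25) + (0.25)·(0.25) + (-1.75)·(-1.75) + (0.25)·(0.25)) / 3 = 4.75/3 = 1.5833
  s[A,B] = ((1.25)·(-2.5) + (0.25)·(1.5) + (-1.75)·(-2.5) + (0.25)·(3.5)) / 3 = 2.5/3 = 0.8333
  s[B,B] = ((-2.5)·(-2.5) + (1.5)·(1.5) + (-2.5)·(-2.5) + (3.5)·(3.5)) / 3 = 27/3 = 9
  Sample standard deviations s_i = √(s[i,i]):
  s(A) = √(1.5833) = 1.2583
  s(B) = √(9) = 3

Step 3 — r_{ij} = s_{ij} / (s_i · s_j):
  r[A,A] = 1 (diagonal).
  r[A,B] = 0.8333 / (1.2583 · 3) = 0.8333 / 3.7749 = 0.2208
  r[B,B] = 1 (diagonal).

R is symmetric with unit diagonal. Assembling:

R = [[1, 0.2208],
 [0.2208, 1]]


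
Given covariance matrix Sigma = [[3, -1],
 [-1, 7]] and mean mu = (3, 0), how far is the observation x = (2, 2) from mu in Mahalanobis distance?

Step 1 — centre the observation: (x - mu) = (-1, 2).

Step 2 — invert Sigma. det(Sigma) = 3·7 - (-1)² = 20.
  Sigma^{-1} = (1/det) · [[d, -b], [-b, a]] = [[0.35, 0.05],
 [0.05, 0.15]].

Step 3 — form the quadratic (x - mu)^T · Sigma^{-1} · (x - mu):
  Sigma^{-1} · (x - mu) = (-0.25, 0.25).
  (x - mu)^T · [Sigma^{-1} · (x - mu)] = (-1)·(-0.25) + (2)·(0.25) = 0.75.

Step 4 — take square root: d = √(0.75) ≈ 0.866.

d(x, mu) = √(0.75) ≈ 0.866


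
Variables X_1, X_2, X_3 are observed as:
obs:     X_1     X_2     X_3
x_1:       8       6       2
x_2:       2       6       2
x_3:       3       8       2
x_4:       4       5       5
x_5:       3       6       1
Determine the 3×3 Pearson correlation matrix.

Step 1 — column means:
  mean(X_1) = (8 + 2 + 3 + 4 + 3) / 5 = 20/5 = 4
  mean(X_2) = (6 + 6 + 8 + 5 + 6) / 5 = 31/5 = 6.2
  mean(X_3) = (2 + 2 + 2 + 5 + 1) / 5 = 12/5 = 2.4

Step 2 — sample variances and covariances s[i,j] = (1/(n-1)) · Σ_k (x_{k,i} - mean_i) · (x_{k,j} - mean_j), with n-1 = 4:
  s[X_1,X_1] = ((4)·(4) + (-2)·(-2) + (-1)·(-1) + (0)·(0) + (-1)·(-1)) / 4 = 22/4 = 5.5
  s[X_1,X_2] = ((4)·(-0.2) + (-2)·(-0.2) + (-1)·(1.8) + (0)·(-1.2) + (-1)·(-0.2)) / 4 = -2/4 = -0.5
  s[X_1,X_3] = ((4)·(-0.4) + (-2)·(-0.4) + (-1)·(-0.4) + (0)·(2.6) + (-1)·(-1.4)) / 4 = 1/4 = 0.25
  s[X_2,X_2] = ((-0.2)·(-0.2) + (-0.2)·(-0.2) + (1.8)·(1.8) + (-1.2)·(-1.2) + (-0.2)·(-0.2)) / 4 = 4.8/4 = 1.2
  s[X_2,X_3] = ((-0.2)·(-0.4) + (-0.2)·(-0.4) + (1.8)·(-0.4) + (-1.2)·(2.6) + (-0.2)·(-1.4)) / 4 = -3.4/4 = -0.85
  s[X_3,X_3] = ((-0.4)·(-0.4) + (-0.4)·(-0.4) + (-0.4)·(-0.4) + (2.6)·(2.6) + (-1.4)·(-1.4)) / 4 = 9.2/4 = 2.3
  Sample standard deviations s_i = √(s[i,i]):
  s(X_1) = √(5.5) = 2.3452
  s(X_2) = √(1.2) = 1.0954
  s(X_3) = √(2.3) = 1.5166

Step 3 — r_{ij} = s_{ij} / (s_i · s_j):
  r[X_1,X_1] = 1 (diagonal).
  r[X_1,X_2] = -0.5 / (2.3452 · 1.0954) = -0.5 / 2.569 = -0.1946
  r[X_1,X_3] = 0.25 / (2.3452 · 1.5166) = 0.25 / 3.5567 = 0.0703
  r[X_2,X_2] = 1 (diagonal).
  r[X_2,X_3] = -0.85 / (1.0954 · 1.5166) = -0.85 / 1.6613 = -0.5116
  r[X_3,X_3] = 1 (diagonal).

R is symmetric with unit diagonal. Assembling:

R = [[1, -0.1946, 0.0703],
 [-0.1946, 1, -0.5116],
 [0.0703, -0.5116, 1]]


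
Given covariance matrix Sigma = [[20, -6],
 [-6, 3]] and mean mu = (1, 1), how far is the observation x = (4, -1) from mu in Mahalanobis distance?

Step 1 — centre the observation: (x - mu) = (3, -2).

Step 2 — invert Sigma. det(Sigma) = 20·3 - (-6)² = 24.
  Sigma^{-1} = (1/det) · [[d, -b], [-b, a]] = [[0.125, 0.25],
 [0.25, 0.8333]].

Step 3 — form the quadratic (x - mu)^T · Sigma^{-1} · (x - mu):
  Sigma^{-1} · (x - mu) = (-0.125, -0.9167).
  (x - mu)^T · [Sigma^{-1} · (x - mu)] = (3)·(-0.125) + (-2)·(-0.9167) = 1.4583.

Step 4 — take square root: d = √(1.4583) ≈ 1.2076.

d(x, mu) = √(1.4583) ≈ 1.2076


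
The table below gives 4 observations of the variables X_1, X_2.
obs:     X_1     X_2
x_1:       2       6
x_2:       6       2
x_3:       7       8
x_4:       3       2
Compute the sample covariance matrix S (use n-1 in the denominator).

Step 1 — column means:
  mean(X_1) = (2 + 6 + 7 + 3) / 4 = 18/4 = 4.5
  mean(X_2) = (6 + 2 + 8 + 2) / 4 = 18/4 = 4.5

Step 2 — sample covariance S[i,j] = (1/(n-1)) · Σ_k (x_{k,i} - mean_i) · (x_{k,j} - mean_j), with n-1 = 3.
  S[X_1,X_1] = ((-2.5)·(-2.5) + (1.5)·(1.5) + (2.5)·(2.5) + (-1.5)·(-1.5)) / 3 = 17/3 = 5.6667
  S[X_1,X_2] = ((-2.5)·(1.5) + (1.5)·(-2.5) + (2.5)·(3.5) + (-1.5)·(-2.5)) / 3 = 5/3 = 1.6667
  S[X_2,X_2] = ((1.5)·(1.5) + (-2.5)·(-2.5) + (3.5)·(3.5) + (-2.5)·(-2.5)) / 3 = 27/3 = 9

S is symmetric (S[j,i] = S[i,j]). Assembling:

S = [[5.6667, 1.6667],
 [1.6667, 9]]


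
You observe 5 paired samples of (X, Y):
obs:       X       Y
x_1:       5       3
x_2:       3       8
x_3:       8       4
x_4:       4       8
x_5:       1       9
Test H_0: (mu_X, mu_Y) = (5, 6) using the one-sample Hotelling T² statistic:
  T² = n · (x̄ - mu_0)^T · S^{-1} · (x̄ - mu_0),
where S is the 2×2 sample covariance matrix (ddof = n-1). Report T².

Step 1 — sample mean vector:
  mean(X) = (5 + 3 + 8 + 4 + 1) / 5 = 21/5 = 4.2
  mean(Y) = (3 + 8 + 4 + 8 + 9) / 5 = 32/5 = 6.4
  x̄ = (4.2, 6.4),  deviation x̄ - mu_0 = (4.2, 6.4) - (5, 6) = (-0.8, 0.4).

Step 2 — sample covariance matrix, S[i,j] = (1/(n-1)) · Σ_k (x_{k,i} - mean_i) · (x_{k,j} - mean_j), divisor n-1 = 4:
  S[X,X] = ((0.8)·(0.8) + (-1.2)·(-1.2) + (3.8)·(3.8) + (-0.2)·(-0.2) + (-3.2)·(-3.2)) / 4 = 26.8/4 = 6.7
  S[X,Y] = ((0.8)·(-3.4) + (-1.2)·(1.6) + (3.8)·(-2.4) + (-0.2)·(1.6) + (-3.2)·(2.6)) / 4 = -22.4/4 = -5.6
  S[Y,Y] = ((-3.4)·(-3.4) + (1.6)·(1.6) + (-2.4)·(-2.4) + (1.6)·(1.6) + (2.6)·(2.6)) / 4 = 29.2/4 = 7.3
  S = [[6.7, -5.6],
 [-5.6, 7.3]].

Step 3 — invert S. det(S) = 6.7·7.3 - (-5.6)² = 17.55.
  S^{-1} = (1/det) · [[d, -b], [-b, a]] = [[0.416, 0.3191],
 [0.3191, 0.3818]].

Step 4 — quadratic form (x̄ - mu_0)^T · S^{-1} · (x̄ - mu_0):
  S^{-1} · (x̄ - mu_0) = (-0.2051, -0.1026),
  (x̄ - mu_0)^T · [...] = (-0.8)·(-0.2051) + (0.4)·(-0.1026) = 0.1231.

Step 5 — scale by n: T² = 5 · 0.1231 = 0.6154.

T² ≈ 0.6154


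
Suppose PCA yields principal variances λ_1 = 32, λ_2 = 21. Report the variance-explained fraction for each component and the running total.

Step 1 — total variance = trace(Sigma) = Σ λ_i = 32 + 21 = 53.

Step 2 — fraction explained by component i = λ_i / Σ λ:
  PC1: 32/53 = 0.6038
  PC2: 21/53 = 0.3962

Step 3 — cumulative fraction after k components = (λ_1 + ... + λ_k) / Σ λ:
  k = 1: 32/53 = 0.6038
  k = 2: (32 + 21)/53 = 53/53 = 1

Summary (fraction, with percent):

explained: PC1 0.6038 (60.38%), PC2 0.3962 (39.62%);  cumulative: 0.6038, 1


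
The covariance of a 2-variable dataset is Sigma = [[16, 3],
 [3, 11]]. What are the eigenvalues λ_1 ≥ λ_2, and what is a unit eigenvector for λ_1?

Step 1 — characteristic polynomial of 2×2 Sigma:
  det(Sigma - λI) = λ² - trace · λ + det = 0.
  trace = 16 + 11 = 27, det = 16·11 - (3)² = 167.
Step 2 — discriminant:
  Δ = trace² - 4·det = 729 - 668 = 61.
Step 3 — eigenvalues:
  λ = (trace ± √Δ)/2 = (27 ± 7.8102)/2,
  λ_1 = 17.4051,  λ_2 = 9.5949.

Step 4 — unit eigenvector for λ_1: solve (Sigma - λ_1 I)v = 0. First row:
  (16 - 17.4051)·v_x + (3)·v_y = 0, i.e. (-1.4051)·v_x + (3)·v_y = 0,
  so v ∝ (b, λ_1 - a) = (3, 1.4051) = u.
  ||u|| = √((3)² + (1.4051)²) = √(10.9744) ≈ 3.3128,
  v_1 = u/||u|| ≈ (0.9056, 0.4242) (||v_1|| = 1).

λ_1 = 17.4051,  λ_2 = 9.5949;  v_1 ≈ (0.9056, 0.4242)


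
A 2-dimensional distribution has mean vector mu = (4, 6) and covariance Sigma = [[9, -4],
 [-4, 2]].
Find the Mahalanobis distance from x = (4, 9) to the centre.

Step 1 — centre the observation: (x - mu) = (0, 3).

Step 2 — invert Sigma. det(Sigma) = 9·2 - (-4)² = 2.
  Sigma^{-1} = (1/det) · [[d, -b], [-b, a]] = [[1, 2],
 [2, 4.5]].

Step 3 — form the quadratic (x - mu)^T · Sigma^{-1} · (x - mu):
  Sigma^{-1} · (x - mu) = (6, 13.5).
  (x - mu)^T · [Sigma^{-1} · (x - mu)] = (0)·(6) + (3)·(13.5) = 40.5.

Step 4 — take square root: d = √(40.5) ≈ 6.364.

d(x, mu) = √(40.5) ≈ 6.364


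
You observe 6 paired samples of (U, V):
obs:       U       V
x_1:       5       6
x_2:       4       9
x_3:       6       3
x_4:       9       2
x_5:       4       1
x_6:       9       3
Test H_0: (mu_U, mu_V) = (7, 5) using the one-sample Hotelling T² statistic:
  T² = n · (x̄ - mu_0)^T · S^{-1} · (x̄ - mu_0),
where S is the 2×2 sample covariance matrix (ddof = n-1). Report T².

Step 1 — sample mean vector:
  mean(U) = (5 + 4 + 6 + 9 + 4 + 9) / 6 = 37/6 = 6.1667
  mean(V) = (6 + 9 + 3 + 2 + 1 + 3) / 6 = 24/6 = 4
  x̄ = (6.1667, 4),  deviation x̄ - mu_0 = (6.1667, 4) - (7, 5) = (-0.8333, -1).

Step 2 — sample covariance matrix, S[i,j] = (1/(n-1)) · Σ_k (x_{k,i} - mean_i) · (x_{k,j} - mean_j), divisor n-1 = 5:
  S[U,U] = ((-1.1667)·(-1.1667) + (-2.1667)·(-2.1667) + (-0.1667)·(-0.1667) + (2.8333)·(2.8333) + (-2.1667)·(-2.1667) + (2.8333)·(2.8333)) / 5 = 26.8333/5 = 5.3667
  S[U,V] = ((-1.1667)·(2) + (-2.1667)·(5) + (-0.1667)·(-1) + (2.8333)·(-2) + (-2.1667)·(-3) + (2.8333)·(-1)) / 5 = -15/5 = -3
  S[V,V] = ((2)·(2) + (5)·(5) + (-1)·(-1) + (-2)·(-2) + (-3)·(-3) + (-1)·(-1)) / 5 = 44/5 = 8.8
  S = [[5.3667, -3],
 [-3, 8.8]].

Step 3 — invert S. det(S) = 5.3667·8.8 - (-3)² = 38.2267.
  S^{-1} = (1/det) · [[d, -b], [-b, a]] = [[0.2302, 0.0785],
 [0.0785, 0.1404]].

Step 4 — quadratic form (x̄ - mu_0)^T · S^{-1} · (x̄ - mu_0):
  S^{-1} · (x̄ - mu_0) = (-0.2703, -0.2058),
  (x̄ - mu_0)^T · [...] = (-0.8333)·(-0.2703) + (-1)·(-0.2058) = 0.4311.

Step 5 — scale by n: T² = 6 · 0.4311 = 2.5863.

T² ≈ 2.5863


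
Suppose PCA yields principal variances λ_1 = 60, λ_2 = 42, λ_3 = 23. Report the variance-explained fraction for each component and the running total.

Step 1 — total variance = trace(Sigma) = Σ λ_i = 60 + 42 + 23 = 125.

Step 2 — fraction explained by component i = λ_i / Σ λ:
  PC1: 60/125 = 0.48
  PC2: 42/125 = 0.336
  PC3: 23/125 = 0.184

Step 3 — cumulative fraction after k components = (λ_1 + ... + λ_k) / Σ λ:
  k = 1: 60/125 = 0.48
  k = 2: (60 + 42)/125 = 102/125 = 0.816
  k = 3: (60 + 42 + 23)/125 = 125/125 = 1

Summary (fraction, with percent):

explained: PC1 0.48 (48%), PC2 0.336 (33.6%), PC3 0.184 (18.4%);  cumulative: 0.48, 0.816, 1


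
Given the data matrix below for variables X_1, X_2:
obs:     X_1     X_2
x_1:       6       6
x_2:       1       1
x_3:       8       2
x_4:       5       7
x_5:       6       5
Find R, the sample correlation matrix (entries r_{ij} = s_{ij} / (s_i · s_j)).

Step 1 — column means:
  mean(X_1) = (6 + 1 + 8 + 5 + 6) / 5 = 26/5 = 5.2
  mean(X_2) = (6 + 1 + 2 + 7 + 5) / 5 = 21/5 = 4.2

Step 2 — sample variances and covariances s[i,j] = (1/(n-1)) · Σ_k (x_{k,i} - mean_i) · (x_{k,j} - mean_j), with n-1 = 4:
  s[X_1,X_1] = ((0.8)·(0.8) + (-4.2)·(-4.2) + (2.8)·(2.8) + (-0.2)·(-0.2) + (0.8)·(0.8)) / 4 = 26.8/4 = 6.7
  s[X_1,X_2] = ((0.8)·(1.8) + (-4.2)·(-3.2) + (2.8)·(-2.2) + (-0.2)·(2.8) + (0.8)·(0.8)) / 4 = 8.8/4 = 2.2
  s[X_2,X_2] = ((1.8)·(1.8) + (-3.2)·(-3.2) + (-2.2)·(-2.2) + (2.8)·(2.8) + (0.8)·(0.8)) / 4 = 26.8/4 = 6.7
  Sample standard deviations s_i = √(s[i,i]):
  s(X_1) = √(6.7) = 2.5884
  s(X_2) = √(6.7) = 2.5884

Step 3 — r_{ij} = s_{ij} / (s_i · s_j):
  r[X_1,X_1] = 1 (diagonal).
  r[X_1,X_2] = 2.2 / (2.5884 · 2.5884) = 2.2 / 6.7 = 0.3284
  r[X_2,X_2] = 1 (diagonal).

R is symmetric with unit diagonal. Assembling:

R = [[1, 0.3284],
 [0.3284, 1]]


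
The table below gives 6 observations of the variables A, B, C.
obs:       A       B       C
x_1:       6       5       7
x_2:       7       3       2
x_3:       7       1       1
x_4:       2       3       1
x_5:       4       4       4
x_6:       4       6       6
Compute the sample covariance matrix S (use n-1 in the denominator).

Step 1 — column means:
  mean(A) = (6 + 7 + 7 + 2 + 4 + 4) / 6 = 30/6 = 5
  mean(B) = (5 + 3 + 1 + 3 + 4 + 6) / 6 = 22/6 = 3.6667
  mean(C) = (7 + 2 + 1 + 1 + 4 + 6) / 6 = 21/6 = 3.5

Step 2 — sample covariance S[i,j] = (1/(n-1)) · Σ_k (x_{k,i} - mean_i) · (x_{k,j} - mean_j), with n-1 = 5.
  S[A,A] = ((1)·(1) + (2)·(2) + (2)·(2) + (-3)·(-3) + (-1)·(-1) + (-1)·(-1)) / 5 = 20/5 = 4
  S[A,B] = ((1)·(1.3333) + (2)·(-0.6667) + (2)·(-2.6667) + (-3)·(-0.6667) + (-1)·(0.3333) + (-1)·(2.3333)) / 5 = -6/5 = -1.2
  S[A,C] = ((1)·(3.5) + (2)·(-1.5) + (2)·(-2.5) + (-3)·(-2.5) + (-1)·(0.5) + (-1)·(2.5)) / 5 = 0/5 = 0
  S[B,B] = ((1.3333)·(1.3333) + (-0.6667)·(-0.6667) + (-2.6667)·(-2.6667) + (-0.6667)·(-0.6667) + (0.3333)·(0.3333) + (2.3333)·(2.3333)) / 5 = 15.3333/5 = 3.0667
  S[B,C] = ((1.3333)·(3.5) + (-0.6667)·(-1.5) + (-2.6667)·(-2.5) + (-0.6667)·(-2.5) + (0.3333)·(0.5) + (2.3333)·(2.5)) / 5 = 20/5 = 4
  S[C,C] = ((3.5)·(3.5) + (-1.5)·(-1.5) + (-2.5)·(-2.5) + (-2.5)·(-2.5) + (0.5)·(0.5) + (2.5)·(2.5)) / 5 = 33.5/5 = 6.7

S is symmetric (S[j,i] = S[i,j]). Assembling:

S = [[4, -1.2, 0],
 [-1.2, 3.0667, 4],
 [0, 4, 6.7]]


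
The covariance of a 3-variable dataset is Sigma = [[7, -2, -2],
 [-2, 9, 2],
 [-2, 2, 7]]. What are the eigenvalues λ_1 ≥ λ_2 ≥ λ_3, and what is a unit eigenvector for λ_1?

Step 1 — characteristic polynomial p(λ) = det(λI - Sigma) = λ³ - tr·λ² + c_1·λ - det, where tr = trace, c_1 = sum of the principal 2×2 minors, det = det(Sigma):
  tr = 7 + 9 + 7 = 23,
  c_1 = (7·9 - (-2)²) + (7·7 - (-2)²) + (9·7 - (2)²) = 59 + 45 + 59 = 163,
  det = 7·(9·7 - (2)²) - (-2)·((-2)·7 - (2)·(-2)) + (-2)·((-2)·(2) - 9·(-2)) = 7·(59) - (-2)·(-10) + (-2)·(14) = 365.
  So p(λ) = λ³ - 23λ² + 163λ - 365.
Step 2 — look for an integer root (rational root theorem: any rational root is an integer divisor of 365). Testing λ = 5:
  p(5) = 125 - 575 + 815 - 365 = 0  ✓
  Dividing out (λ - 5): p(λ) = (λ - 5)(λ² - 18λ + 73).
Step 3 — remaining eigenvalues from the quadratic λ² - 18λ + 73 = 0:
  Δ = 18² - 4·73 = 324 - 292 = 32,  λ = (18 ± √32)/2 = (18 ± 5.6569)/2 ≈ 11.8284 or 6.1716.
  Sorted: λ_1 = 11.8284,  λ_2 = 6.1716,  λ_3 = 5  (check: sum = 23 = tr ✓).

Step 4 — unit eigenvector for λ_1 ≈ 11.8284: v spans the null space of (Sigma - λ_1 I), whose rows are
  r_1 = (-4.8284, -2, -2),  r_2 = (-2, -2.8284, 2),  r_3 = (-2, 2, -4.8284).
  v is orthogonal to every row, so take v ∝ r_1 × r_2 = ((-2)·(2) - (-2)·(-2.8284), (-2)·(-2) - (-4.8284)·(2), (-4.8284)·(-2.8284) - (-2)·(-2)) ≈ (-9.6569, 13.6569, 9.6569).
  Rescale (multiply by -1 so the first nonzero entry is positive): u = (9.6569, -13.6569, -9.6569).
  ||u|| = √((9.6569)² + (-13.6569)² + (-9.6569)²) = √(373.0193) ≈ 19.3137,  v_1 = u/||u|| ≈ (0.5, -0.7071, -0.5) (||v_1|| = 1).

λ_1 = 11.8284,  λ_2 = 6.1716,  λ_3 = 5;  v_1 ≈ (0.5, -0.7071, -0.5)


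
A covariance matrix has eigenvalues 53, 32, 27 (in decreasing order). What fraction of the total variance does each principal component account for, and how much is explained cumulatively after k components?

Step 1 — total variance = trace(Sigma) = Σ λ_i = 53 + 32 + 27 = 112.

Step 2 — fraction explained by component i = λ_i / Σ λ:
  PC1: 53/112 = 0.4732
  PC2: 32/112 = 0.2857
  PC3: 27/112 = 0.2411

Step 3 — cumulative fraction after k components = (λ_1 + ... + λ_k) / Σ λ:
  k = 1: 53/112 = 0.4732
  k = 2: (53 + 32)/112 = 85/112 = 0.7589
  k = 3: (53 + 32 + 27)/112 = 112/112 = 1

Summary (fraction, with percent):

explained: PC1 0.4732 (47.32%), PC2 0.2857 (28.57%), PC3 0.2411 (24.11%);  cumulative: 0.4732, 0.7589, 1


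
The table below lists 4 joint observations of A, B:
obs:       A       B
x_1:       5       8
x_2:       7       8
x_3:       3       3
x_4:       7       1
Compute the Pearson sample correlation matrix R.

Step 1 — column means:
  mean(A) = (5 + 7 + 3 + 7) / 4 = 22/4 = 5.5
  mean(B) = (8 + 8 + 3 + 1) / 4 = 20/4 = 5

Step 2 — sample variances and covariances s[i,j] = (1/(n-1)) · Σ_k (x_{k,i} - mean_i) · (x_{k,j} - mean_j), with n-1 = 3:
  s[A,A] = ((-0.5)·(-0.5) + (1.5)·(1.5) + (-2.5)·(-2.5) + (1.5)·(1.5)) / 3 = 11/3 = 3.6667
  s[A,B] = ((-0.5)·(3) + (1.5)·(3) + (-2.5)·(-2) + (1.5)·(-4)) / 3 = 2/3 = 0.6667
  s[B,B] = ((3)·(3) + (3)·(3) + (-2)·(-2) + (-4)·(-4)) / 3 = 38/3 = 12.6667
  Sample standard deviations s_i = √(s[i,i]):
  s(A) = √(3.6667) = 1.9149
  s(B) = √(12.6667) = 3.559

Step 3 — r_{ij} = s_{ij} / (s_i · s_j):
  r[A,A] = 1 (diagonal).
  r[A,B] = 0.6667 / (1.9149 · 3.559) = 0.6667 / 6.815 = 0.0978
  r[B,B] = 1 (diagonal).

R is symmetric with unit diagonal. Assembling:

R = [[1, 0.0978],
 [0.0978, 1]]


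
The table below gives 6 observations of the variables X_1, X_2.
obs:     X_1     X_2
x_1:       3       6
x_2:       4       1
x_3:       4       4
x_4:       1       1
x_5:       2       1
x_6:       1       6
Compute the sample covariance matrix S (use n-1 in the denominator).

Step 1 — column means:
  mean(X_1) = (3 + 4 + 4 + 1 + 2 + 1) / 6 = 15/6 = 2.5
  mean(X_2) = (6 + 1 + 4 + 1 + 1 + 6) / 6 = 19/6 = 3.1667

Step 2 — sample covariance S[i,j] = (1/(n-1)) · Σ_k (x_{k,i} - mean_i) · (x_{k,j} - mean_j), with n-1 = 5.
  S[X_1,X_1] = ((0.5)·(0.5) + (1.5)·(1.5) + (1.5)·(1.5) + (-1.5)·(-1.5) + (-0.5)·(-0.5) + (-1.5)·(-1.5)) / 5 = 9.5/5 = 1.9
  S[X_1,X_2] = ((0.5)·(2.8333) + (1.5)·(-2.1667) + (1.5)·(0.8333) + (-1.5)·(-2.1667) + (-0.5)·(-2.1667) + (-1.5)·(2.8333)) / 5 = -0.5/5 = -0.1
  S[X_2,X_2] = ((2.8333)·(2.8333) + (-2.1667)·(-2.1667) + (0.8333)·(0.8333) + (-2.1667)·(-2.1667) + (-2.1667)·(-2.1667) + (2.8333)·(2.8333)) / 5 = 30.8333/5 = 6.1667

S is symmetric (S[j,i] = S[i,j]). Assembling:

S = [[1.9, -0.1],
 [-0.1, 6.1667]]


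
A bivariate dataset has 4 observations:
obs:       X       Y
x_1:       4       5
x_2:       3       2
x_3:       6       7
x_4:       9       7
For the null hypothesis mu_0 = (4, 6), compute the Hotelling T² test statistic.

Step 1 — sample mean vector:
  mean(X) = (4 + 3 + 6 + 9) / 4 = 22/4 = 5.5
  mean(Y) = (5 + 2 + 7 + 7) / 4 = 21/4 = 5.25
  x̄ = (5.5, 5.25),  deviation x̄ - mu_0 = (5.5, 5.25) - (4, 6) = (1.5, -0.75).

Step 2 — sample covariance matrix, S[i,j] = (1/(n-1)) · Σ_k (x_{k,i} - mean_i) · (x_{k,j} - mean_j), divisor n-1 = 3:
  S[X,X] = ((-1.5)·(-1.5) + (-2.5)·(-2.5) + (0.5)·(0.5) + (3.5)·(3.5)) / 3 = 21/3 = 7
  S[X,Y] = ((-1.5)·(-0.25) + (-2.5)·(-3.25) + (0.5)·(1.75) + (3.5)·(1.75)) / 3 = 15.5/3 = 5.1667
  S[Y,Y] = ((-0.25)·(-0.25) + (-3.25)·(-3.25) + (1.75)·(1.75) + (1.75)·(1.75)) / 3 = 16.75/3 = 5.5833
  S = [[7, 5.1667],
 [5.1667, 5.5833]].

Step 3 — invert S. det(S) = 7·5.5833 - (5.1667)² = 12.3889.
  S^{-1} = (1/det) · [[d, -b], [-b, a]] = [[0.4507, -0.417],
 [-0.417, 0.565]].

Step 4 — quadratic form (x̄ - mu_0)^T · S^{-1} · (x̄ - mu_0):
  S^{-1} · (x̄ - mu_0) = (0.9888, -1.0493),
  (x̄ - mu_0)^T · [...] = (1.5)·(0.9888) + (-0.75)·(-1.0493) = 2.2702.

Step 5 — scale by n: T² = 4 · 2.2702 = 9.0807.

T² ≈ 9.0807


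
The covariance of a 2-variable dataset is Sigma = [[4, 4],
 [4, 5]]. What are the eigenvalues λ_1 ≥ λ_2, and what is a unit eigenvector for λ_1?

Step 1 — characteristic polynomial of 2×2 Sigma:
  det(Sigma - λI) = λ² - trace · λ + det = 0.
  trace = 4 + 5 = 9, det = 4·5 - (4)² = 4.
Step 2 — discriminant:
  Δ = trace² - 4·det = 81 - 16 = 65.
Step 3 — eigenvalues:
  λ = (trace ± √Δ)/2 = (9 ± 8.0623)/2,
  λ_1 = 8.5311,  λ_2 = 0.4689.

Step 4 — unit eigenvector for λ_1: solve (Sigma - λ_1 I)v = 0. First row:
  (4 - 8.5311)·v_x + (4)·v_y = 0, i.e. (-4.5311)·v_x + (4)·v_y = 0,
  so v ∝ (b, λ_1 - a) = (4, 4.5311) = u.
  ||u|| = √((4)² + (4.5311)²) = √(36.5311) ≈ 6.0441,
  v_1 = u/||u|| ≈ (0.6618, 0.7497) (||v_1|| = 1).

λ_1 = 8.5311,  λ_2 = 0.4689;  v_1 ≈ (0.6618, 0.7497)


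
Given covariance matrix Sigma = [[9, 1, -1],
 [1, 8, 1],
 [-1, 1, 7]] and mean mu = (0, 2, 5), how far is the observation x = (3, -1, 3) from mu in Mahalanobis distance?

Step 1 — centre the observation: (x - mu) = (3, -3, -2).

Step 2 — invert Sigma (cofactor / det for 3×3, or solve directly):
  Sigma^{-1} = [[0.1151, -0.0167, 0.0188],
 [-0.0167, 0.1297, -0.0209],
 [0.0188, -0.0209, 0.1485]].

Step 3 — form the quadratic (x - mu)^T · Sigma^{-1} · (x - mu):
  Sigma^{-1} · (x - mu) = (0.3577, -0.3975, -0.1778).
  (x - mu)^T · [Sigma^{-1} · (x - mu)] = (3)·(0.3577) + (-3)·(-0.3975) + (-2)·(-0.1778) = 2.6213.

Step 4 — take square root: d = √(2.6213) ≈ 1.6191.

d(x, mu) = √(2.6213) ≈ 1.6191


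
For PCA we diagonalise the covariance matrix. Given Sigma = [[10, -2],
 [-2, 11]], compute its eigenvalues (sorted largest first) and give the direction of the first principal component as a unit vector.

Step 1 — characteristic polynomial of 2×2 Sigma:
  det(Sigma - λI) = λ² - trace · λ + det = 0.
  trace = 10 + 11 = 21, det = 10·11 - (-2)² = 106.
Step 2 — discriminant:
  Δ = trace² - 4·det = 441 - 424 = 17.
Step 3 — eigenvalues:
  λ = (trace ± √Δ)/2 = (21 ± 4.1231)/2,
  λ_1 = 12.5616,  λ_2 = 8.4384.

Step 4 — unit eigenvector for λ_1: solve (Sigma - λ_1 I)v = 0. First row:
  (10 - 12.5616)·v_x + (-2)·v_y = 0, i.e. (-2.5616)·v_x + (-2)·v_y = 0,
  so v ∝ (b, λ_1 - a) = (-2, 2.5616); multiply by -1 so the first entry is positive: u = (2, -2.5616).
  ||u|| = √((2)² + (-2.5616)²) = √(10.5616) ≈ 3.2499,
  v_1 = u/||u|| ≈ (0.6154, -0.7882) (||v_1|| = 1).

λ_1 = 12.5616,  λ_2 = 8.4384;  v_1 ≈ (0.6154, -0.7882)


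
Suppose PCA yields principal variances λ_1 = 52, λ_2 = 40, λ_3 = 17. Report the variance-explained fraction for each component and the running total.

Step 1 — total variance = trace(Sigma) = Σ λ_i = 52 + 40 + 17 = 109.

Step 2 — fraction explained by component i = λ_i / Σ λ:
  PC1: 52/109 = 0.4771
  PC2: 40/109 = 0.367
  PC3: 17/109 = 0.156

Step 3 — cumulative fraction after k components = (λ_1 + ... + λ_k) / Σ λ:
  k = 1: 52/109 = 0.4771
  k = 2: (52 + 40)/109 = 92/109 = 0.844
  k = 3: (52 + 40 + 17)/109 = 109/109 = 1

Summary (fraction, with percent):

explained: PC1 0.4771 (47.71%), PC2 0.367 (36.7%), PC3 0.156 (15.6%);  cumulative: 0.4771, 0.844, 1


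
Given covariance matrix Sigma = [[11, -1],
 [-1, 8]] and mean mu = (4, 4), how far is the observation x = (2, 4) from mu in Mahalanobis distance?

Step 1 — centre the observation: (x - mu) = (-2, 0).

Step 2 — invert Sigma. det(Sigma) = 11·8 - (-1)² = 87.
  Sigma^{-1} = (1/det) · [[d, -b], [-b, a]] = [[0.092, 0.0115],
 [0.0115, 0.1264]].

Step 3 — form the quadratic (x - mu)^T · Sigma^{-1} · (x - mu):
  Sigma^{-1} · (x - mu) = (-0.1839, -0.023).
  (x - mu)^T · [Sigma^{-1} · (x - mu)] = (-2)·(-0.1839) + (0)·(-0.023) = 0.3678.

Step 4 — take square root: d = √(0.3678) ≈ 0.6065.

d(x, mu) = √(0.3678) ≈ 0.6065


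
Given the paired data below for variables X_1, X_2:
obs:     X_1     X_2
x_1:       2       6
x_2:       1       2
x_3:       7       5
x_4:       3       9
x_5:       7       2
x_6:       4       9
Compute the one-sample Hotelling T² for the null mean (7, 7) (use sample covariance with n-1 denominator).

Step 1 — sample mean vector:
  mean(X_1) = (2 + 1 + 7 + 3 + 7 + 4) / 6 = 24/6 = 4
  mean(X_2) = (6 + 2 + 5 + 9 + 2 + 9) / 6 = 33/6 = 5.5
  x̄ = (4, 5.5),  deviation x̄ - mu_0 = (4, 5.5) - (7, 7) = (-3, -1.5).

Step 2 — sample covariance matrix, S[i,j] = (1/(n-1)) · Σ_k (x_{k,i} - mean_i) · (x_{k,j} - mean_j), divisor n-1 = 5:
  S[X_1,X_1] = ((-2)·(-2) + (-3)·(-3) + (3)·(3) + (-1)·(-1) + (3)·(3) + (0)·(0)) / 5 = 32/5 = 6.4
  S[X_1,X_2] = ((-2)·(0.5) + (-3)·(-3.5) + (3)·(-0.5) + (-1)·(3.5) + (3)·(-3.5) + (0)·(3.5)) / 5 = -6/5 = -1.2
  S[X_2,X_2] = ((0.5)·(0.5) + (-3.5)·(-3.5) + (-0.5)·(-0.5) + (3.5)·(3.5) + (-3.5)·(-3.5) + (3.5)·(3.5)) / 5 = 49.5/5 = 9.9
  S = [[6.4, -1.2],
 [-1.2, 9.9]].

Step 3 — invert S. det(S) = 6.4·9.9 - (-1.2)² = 61.92.
  S^{-1} = (1/det) · [[d, -b], [-b, a]] = [[0.1599, 0.0194],
 [0.0194, 0.1034]].

Step 4 — quadratic form (x̄ - mu_0)^T · S^{-1} · (x̄ - mu_0):
  S^{-1} · (x̄ - mu_0) = (-0.5087, -0.2132),
  (x̄ - mu_0)^T · [...] = (-3)·(-0.5087) + (-1.5)·(-0.2132) = 1.8459.

Step 5 — scale by n: T² = 6 · 1.8459 = 11.0756.

T² ≈ 11.0756


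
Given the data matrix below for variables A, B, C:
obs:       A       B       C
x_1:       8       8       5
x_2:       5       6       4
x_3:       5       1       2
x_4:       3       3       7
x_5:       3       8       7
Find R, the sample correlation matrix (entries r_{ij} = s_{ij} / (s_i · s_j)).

Step 1 — column means:
  mean(A) = (8 + 5 + 5 + 3 + 3) / 5 = 24/5 = 4.8
  mean(B) = (8 + 6 + 1 + 3 + 8) / 5 = 26/5 = 5.2
  mean(C) = (5 + 4 + 2 + 7 + 7) / 5 = 25/5 = 5

Step 2 — sample variances and covariances s[i,j] = (1/(n-1)) · Σ_k (x_{k,i} - mean_i) · (x_{k,j} - mean_j), with n-1 = 4:
  s[A,A] = ((3.2)·(3.2) + (0.2)·(0.2) + (0.2)·(0.2) + (-1.8)·(-1.8) + (-1.8)·(-1.8)) / 4 = 16.8/4 = 4.2
  s[A,B] = ((3.2)·(2.8) + (0.2)·(0.8) + (0.2)·(-4.2) + (-1.8)·(-2.2) + (-1.8)·(2.8)) / 4 = 7.2/4 = 1.8
  s[A,C] = ((3.2)·(0) + (0.2)·(-1) + (0.2)·(-3) + (-1.8)·(2) + (-1.8)·(2)) / 4 = -8/4 = -2
  s[B,B] = ((2.8)·(2.8) + (0.8)·(0.8) + (-4.2)·(-4.2) + (-2.2)·(-2.2) + (2.8)·(2.8)) / 4 = 38.8/4 = 9.7
  s[B,C] = ((2.8)·(0) + (0.8)·(-1) + (-4.2)·(-3) + (-2.2)·(2) + (2.8)·(2)) / 4 = 13/4 = 3.25
  s[C,C] = ((0)·(0) + (-1)·(-1) + (-3)·(-3) + (2)·(2) + (2)·(2)) / 4 = 18/4 = 4.5
  Sample standard deviations s_i = √(s[i,i]):
  s(A) = √(4.2) = 2.0494
  s(B) = √(9.7) = 3.1145
  s(C) = √(4.5) = 2.1213

Step 3 — r_{ij} = s_{ij} / (s_i · s_j):
  r[A,A] = 1 (diagonal).
  r[A,B] = 1.8 / (2.0494 · 3.1145) = 1.8 / 6.3828 = 0.282
  r[A,C] = -2 / (2.0494 · 2.1213) = -2 / 4.3474 = -0.46
  r[B,B] = 1 (diagonal).
  r[B,C] = 3.25 / (3.1145 · 2.1213) = 3.25 / 6.6068 = 0.4919
  r[C,C] = 1 (diagonal).

R is symmetric with unit diagonal. Assembling:

R = [[1, 0.282, -0.46],
 [0.282, 1, 0.4919],
 [-0.46, 0.4919, 1]]


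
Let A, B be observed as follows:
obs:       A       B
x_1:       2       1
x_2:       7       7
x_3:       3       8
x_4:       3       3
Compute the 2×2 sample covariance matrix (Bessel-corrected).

Step 1 — column means:
  mean(A) = (2 + 7 + 3 + 3) / 4 = 15/4 = 3.75
  mean(B) = (1 + 7 + 8 + 3) / 4 = 19/4 = 4.75

Step 2 — sample covariance S[i,j] = (1/(n-1)) · Σ_k (x_{k,i} - mean_i) · (x_{k,j} - mean_j), with n-1 = 3.
  S[A,A] = ((-1.75)·(-1.75) + (3.25)·(3.25) + (-0.75)·(-0.75) + (-0.75)·(-0.75)) / 3 = 14.75/3 = 4.9167
  S[A,B] = ((-1.75)·(-3.75) + (3.25)·(2.25) + (-0.75)·(3.25) + (-0.75)·(-1.75)) / 3 = 12.75/3 = 4.25
  S[B,B] = ((-3.75)·(-3.75) + (2.25)·(2.25) + (3.25)·(3.25) + (-1.75)·(-1.75)) / 3 = 32.75/3 = 10.9167

S is symmetric (S[j,i] = S[i,j]). Assembling:

S = [[4.9167, 4.25],
 [4.25, 10.9167]]


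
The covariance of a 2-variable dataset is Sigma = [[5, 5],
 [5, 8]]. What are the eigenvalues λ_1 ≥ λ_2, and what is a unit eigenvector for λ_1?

Step 1 — characteristic polynomial of 2×2 Sigma:
  det(Sigma - λI) = λ² - trace · λ + det = 0.
  trace = 5 + 8 = 13, det = 5·8 - (5)² = 15.
Step 2 — discriminant:
  Δ = trace² - 4·det = 169 - 60 = 109.
Step 3 — eigenvalues:
  λ = (trace ± √Δ)/2 = (13 ± 10.4403)/2,
  λ_1 = 11.7202,  λ_2 = 1.2798.

Step 4 — unit eigenvector for λ_1: solve (Sigma - λ_1 I)v = 0. First row:
  (5 - 11.7202)·v_x + (5)·v_y = 0, i.e. (-6.7202)·v_x + (5)·v_y = 0,
  so v ∝ (b, λ_1 - a) = (5, 6.7202) = u.
  ||u|| = √((5)² + (6.7202)²) = √(70.1605) ≈ 8.3762,
  v_1 = u/||u|| ≈ (0.5969, 0.8023) (||v_1|| = 1).

λ_1 = 11.7202,  λ_2 = 1.2798;  v_1 ≈ (0.5969, 0.8023)


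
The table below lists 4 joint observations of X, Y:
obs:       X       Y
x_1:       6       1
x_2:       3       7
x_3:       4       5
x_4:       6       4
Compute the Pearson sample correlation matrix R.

Step 1 — column means:
  mean(X) = (6 + 3 + 4 + 6) / 4 = 19/4 = 4.75
  mean(Y) = (1 + 7 + 5 + 4) / 4 = 17/4 = 4.25

Step 2 — sample variances and covariances s[i,j] = (1/(n-1)) · Σ_k (x_{k,i} - mean_i) · (x_{k,j} - mean_j), with n-1 = 3:
  s[X,X] = ((1.25)·(1.25) + (-1.75)·(-1.75) + (-0.75)·(-0.75) + (1.25)·(1.25)) / 3 = 6.75/3 = 2.25
  s[X,Y] = ((1.25)·(-3.25) + (-1.75)·(2.75) + (-0.75)·(0.75) + (1.25)·(-0.25)) / 3 = -9.75/3 = -3.25
  s[Y,Y] = ((-3.25)·(-3.25) + (2.75)·(2.75) + (0.75)·(0.75) + (-0.25)·(-0.25)) / 3 = 18.75/3 = 6.25
  Sample standard deviations s_i = √(s[i,i]):
  s(X) = √(2.25) = 1.5
  s(Y) = √(6.25) = 2.5

Step 3 — r_{ij} = s_{ij} / (s_i · s_j):
  r[X,X] = 1 (diagonal).
  r[X,Y] = -3.25 / (1.5 · 2.5) = -3.25 / 3.75 = -0.8667
  r[Y,Y] = 1 (diagonal).

R is symmetric with unit diagonal. Assembling:

R = [[1, -0.8667],
 [-0.8667, 1]]


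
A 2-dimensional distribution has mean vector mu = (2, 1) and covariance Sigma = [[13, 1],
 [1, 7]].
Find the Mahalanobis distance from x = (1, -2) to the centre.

Step 1 — centre the observation: (x - mu) = (-1, -3).

Step 2 — invert Sigma. det(Sigma) = 13·7 - (1)² = 90.
  Sigma^{-1} = (1/det) · [[d, -b], [-b, a]] = [[0.0778, -0.0111],
 [-0.0111, 0.1444]].

Step 3 — form the quadratic (x - mu)^T · Sigma^{-1} · (x - mu):
  Sigma^{-1} · (x - mu) = (-0.0444, -0.4222).
  (x - mu)^T · [Sigma^{-1} · (x - mu)] = (-1)·(-0.0444) + (-3)·(-0.4222) = 1.3111.

Step 4 — take square root: d = √(1.3111) ≈ 1.145.

d(x, mu) = √(1.3111) ≈ 1.145


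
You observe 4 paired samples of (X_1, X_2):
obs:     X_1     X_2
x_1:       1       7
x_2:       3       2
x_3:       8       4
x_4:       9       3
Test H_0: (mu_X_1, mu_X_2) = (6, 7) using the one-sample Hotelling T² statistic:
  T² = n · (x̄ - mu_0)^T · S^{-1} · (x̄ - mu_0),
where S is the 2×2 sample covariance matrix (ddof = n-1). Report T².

Step 1 — sample mean vector:
  mean(X_1) = (1 + 3 + 8 + 9) / 4 = 21/4 = 5.25
  mean(X_2) = (7 + 2 + 4 + 3) / 4 = 16/4 = 4
  x̄ = (5.25, 4),  deviation x̄ - mu_0 = (5.25, 4) - (6, 7) = (-0.75, -3).

Step 2 — sample covariance matrix, S[i,j] = (1/(n-1)) · Σ_k (x_{k,i} - mean_i) · (x_{k,j} - mean_j), divisor n-1 = 3:
  S[X_1,X_1] = ((-4.25)·(-4.25) + (-2.25)·(-2.25) + (2.75)·(2.75) + (3.75)·(3.75)) / 3 = 44.75/3 = 14.9167
  S[X_1,X_2] = ((-4.25)·(3) + (-2.25)·(-2) + (2.75)·(0) + (3.75)·(-1)) / 3 = -12/3 = -4
  S[X_2,X_2] = ((3)·(3) + (-2)·(-2) + (0)·(0) + (-1)·(-1)) / 3 = 14/3 = 4.6667
  S = [[14.9167, -4],
 [-4, 4.6667]].

Step 3 — invert S. det(S) = 14.9167·4.6667 - (-4)² = 53.6111.
  S^{-1} = (1/det) · [[d, -b], [-b, a]] = [[0.087, 0.0746],
 [0.0746, 0.2782]].

Step 4 — quadratic form (x̄ - mu_0)^T · S^{-1} · (x̄ - mu_0):
  S^{-1} · (x̄ - mu_0) = (-0.2891, -0.8907),
  (x̄ - mu_0)^T · [...] = (-0.75)·(-0.2891) + (-3)·(-0.8907) = 2.8889.

Step 5 — scale by n: T² = 4 · 2.8889 = 11.5554.

T² ≈ 11.5554


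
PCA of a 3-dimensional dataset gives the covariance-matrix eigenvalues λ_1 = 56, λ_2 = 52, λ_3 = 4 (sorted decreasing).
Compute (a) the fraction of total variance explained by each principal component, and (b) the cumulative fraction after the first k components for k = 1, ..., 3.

Step 1 — total variance = trace(Sigma) = Σ λ_i = 56 + 52 + 4 = 112.

Step 2 — fraction explained by component i = λ_i / Σ λ:
  PC1: 56/112 = 0.5
  PC2: 52/112 = 0.4643
  PC3: 4/112 = 0.0357

Step 3 — cumulative fraction after k components = (λ_1 + ... + λ_k) / Σ λ:
  k = 1: 56/112 = 0.5
  k = 2: (56 + 52)/112 = 108/112 = 0.9643
  k = 3: (56 + 52 + 4)/112 = 112/112 = 1

Summary (fraction, with percent):

explained: PC1 0.5 (50%), PC2 0.4643 (46.43%), PC3 0.0357 (3.57%);  cumulative: 0.5, 0.9643, 1


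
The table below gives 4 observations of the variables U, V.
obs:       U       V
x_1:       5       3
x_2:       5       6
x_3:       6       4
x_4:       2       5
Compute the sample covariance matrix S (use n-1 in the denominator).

Step 1 — column means:
  mean(U) = (5 + 5 + 6 + 2) / 4 = 18/4 = 4.5
  mean(V) = (3 + 6 + 4 + 5) / 4 = 18/4 = 4.5

Step 2 — sample covariance S[i,j] = (1/(n-1)) · Σ_k (x_{k,i} - mean_i) · (x_{k,j} - mean_j), with n-1 = 3.
  S[U,U] = ((0.5)·(0.5) + (0.5)·(0.5) + (1.5)·(1.5) + (-2.5)·(-2.5)) / 3 = 9/3 = 3
  S[U,V] = ((0.5)·(-1.5) + (0.5)·(1.5) + (1.5)·(-0.5) + (-2.5)·(0.5)) / 3 = -2/3 = -0.6667
  S[V,V] = ((-1.5)·(-1.5) + (1.5)·(1.5) + (-0.5)·(-0.5) + (0.5)·(0.5)) / 3 = 5/3 = 1.6667

S is symmetric (S[j,i] = S[i,j]). Assembling:

S = [[3, -0.6667],
 [-0.6667, 1.6667]]


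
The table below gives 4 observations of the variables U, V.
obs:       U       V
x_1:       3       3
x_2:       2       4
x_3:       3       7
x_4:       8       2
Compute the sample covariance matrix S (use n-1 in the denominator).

Step 1 — column means:
  mean(U) = (3 + 2 + 3 + 8) / 4 = 16/4 = 4
  mean(V) = (3 + 4 + 7 + 2) / 4 = 16/4 = 4

Step 2 — sample covariance S[i,j] = (1/(n-1)) · Σ_k (x_{k,i} - mean_i) · (x_{k,j} - mean_j), with n-1 = 3.
  S[U,U] = ((-1)·(-1) + (-2)·(-2) + (-1)·(-1) + (4)·(4)) / 3 = 22/3 = 7.3333
  S[U,V] = ((-1)·(-1) + (-2)·(0) + (-1)·(3) + (4)·(-2)) / 3 = -10/3 = -3.3333
  S[V,V] = ((-1)·(-1) + (0)·(0) + (3)·(3) + (-2)·(-2)) / 3 = 14/3 = 4.6667

S is symmetric (S[j,i] = S[i,j]). Assembling:

S = [[7.3333, -3.3333],
 [-3.3333, 4.6667]]


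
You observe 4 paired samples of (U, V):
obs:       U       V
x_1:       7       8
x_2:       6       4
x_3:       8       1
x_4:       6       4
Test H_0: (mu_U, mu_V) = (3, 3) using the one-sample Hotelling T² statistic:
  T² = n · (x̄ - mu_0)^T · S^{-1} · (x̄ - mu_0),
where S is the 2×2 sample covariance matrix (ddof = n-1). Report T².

Step 1 — sample mean vector:
  mean(U) = (7 + 6 + 8 + 6) / 4 = 27/4 = 6.75
  mean(V) = (8 + 4 + 1 + 4) / 4 = 17/4 = 4.25
  x̄ = (6.75, 4.25),  deviation x̄ - mu_0 = (6.75, 4.25) - (3, 3) = (3.75, 1.25).

Step 2 — sample covariance matrix, S[i,j] = (1/(n-1)) · Σ_k (x_{k,i} - mean_i) · (x_{k,j} - mean_j), divisor n-1 = 3:
  S[U,U] = ((0.25)·(0.25) + (-0.75)·(-0.75) + (1.25)·(1.25) + (-0.75)·(-0.75)) / 3 = 2.75/3 = 0.9167
  S[U,V] = ((0.25)·(3.75) + (-0.75)·(-0.25) + (1.25)·(-3.25) + (-0.75)·(-0.25)) / 3 = -2.75/3 = -0.9167
  S[V,V] = ((3.75)·(3.75) + (-0.25)·(-0.25) + (-3.25)·(-3.25) + (-0.25)·(-0.25)) / 3 = 24.75/3 = 8.25
  S = [[0.9167, -0.9167],
 [-0.9167, 8.25]].

Step 3 — invert S. det(S) = 0.9167·8.25 - (-0.9167)² = 6.7222.
  S^{-1} = (1/det) · [[d, -b], [-b, a]] = [[1.2273, 0.1364],
 [0.1364, 0.1364]].

Step 4 — quadratic form (x̄ - mu_0)^T · S^{-1} · (x̄ - mu_0):
  S^{-1} · (x̄ - mu_0) = (4.7727, 0.6818),
  (x̄ - mu_0)^T · [...] = (3.75)·(4.7727) + (1.25)·(0.6818) = 18.75.

Step 5 — scale by n: T² = 4 · 18.75 = 75.

T² ≈ 75


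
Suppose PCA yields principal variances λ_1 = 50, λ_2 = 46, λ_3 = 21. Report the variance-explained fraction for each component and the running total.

Step 1 — total variance = trace(Sigma) = Σ λ_i = 50 + 46 + 21 = 117.

Step 2 — fraction explained by component i = λ_i / Σ λ:
  PC1: 50/117 = 0.4274
  PC2: 46/117 = 0.3932
  PC3: 21/117 = 0.1795

Step 3 — cumulative fraction after k components = (λ_1 + ... + λ_k) / Σ λ:
  k = 1: 50/117 = 0.4274
  k = 2: (50 + 46)/117 = 96/117 = 0.8205
  k = 3: (50 + 46 + 21)/117 = 117/117 = 1

Summary (fraction, with percent):

explained: PC1 0.4274 (42.74%), PC2 0.3932 (39.32%), PC3 0.1795 (17.95%);  cumulative: 0.4274, 0.8205, 1


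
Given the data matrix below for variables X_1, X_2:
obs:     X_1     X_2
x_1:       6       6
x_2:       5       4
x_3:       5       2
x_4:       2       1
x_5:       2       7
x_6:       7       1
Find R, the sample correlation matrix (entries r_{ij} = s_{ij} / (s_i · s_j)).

Step 1 — column means:
  mean(X_1) = (6 + 5 + 5 + 2 + 2 + 7) / 6 = 27/6 = 4.5
  mean(X_2) = (6 + 4 + 2 + 1 + 7 + 1) / 6 = 21/6 = 3.5

Step 2 — sample variances and covariances s[i,j] = (1/(n-1)) · Σ_k (x_{k,i} - mean_i) · (x_{k,j} - mean_j), with n-1 = 5:
  s[X_1,X_1] = ((1.5)·(1.5) + (0.5)·(0.5) + (0.5)·(0.5) + (-2.5)·(-2.5) + (-2.5)·(-2.5) + (2.5)·(2.5)) / 5 = 21.5/5 = 4.3
  s[X_1,X_2] = ((1.5)·(2.5) + (0.5)·(0.5) + (0.5)·(-1.5) + (-2.5)·(-2.5) + (-2.5)·(3.5) + (2.5)·(-2.5)) / 5 = -5.5/5 = -1.1
  s[X_2,X_2] = ((2.5)·(2.5) + (0.5)·(0.5) + (-1.5)·(-1.5) + (-2.5)·(-2.5) + (3.5)·(3.5) + (-2.5)·(-2.5)) / 5 = 33.5/5 = 6.7
  Sample standard deviations s_i = √(s[i,i]):
  s(X_1) = √(4.3) = 2.0736
  s(X_2) = √(6.7) = 2.5884

Step 3 — r_{ij} = s_{ij} / (s_i · s_j):
  r[X_1,X_1] = 1 (diagonal).
  r[X_1,X_2] = -1.1 / (2.0736 · 2.5884) = -1.1 / 5.3675 = -0.2049
  r[X_2,X_2] = 1 (diagonal).

R is symmetric with unit diagonal. Assembling:

R = [[1, -0.2049],
 [-0.2049, 1]]


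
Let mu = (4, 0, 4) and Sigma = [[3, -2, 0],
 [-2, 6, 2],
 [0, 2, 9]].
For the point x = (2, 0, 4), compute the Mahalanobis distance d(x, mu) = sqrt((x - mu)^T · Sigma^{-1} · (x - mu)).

Step 1 — centre the observation: (x - mu) = (-2, 0, 0).

Step 2 — invert Sigma (cofactor / det for 3×3, or solve directly):
  Sigma^{-1} = [[0.4386, 0.1579, -0.0351],
 [0.1579, 0.2368, -0.0526],
 [-0.0351, -0.0526, 0.1228]].

Step 3 — form the quadratic (x - mu)^T · Sigma^{-1} · (x - mu):
  Sigma^{-1} · (x - mu) = (-0.8772, -0.3158, 0.0702).
  (x - mu)^T · [Sigma^{-1} · (x - mu)] = (-2)·(-0.8772) + (0)·(-0.3158) + (0)·(0.0702) = 1.7544.

Step 4 — take square root: d = √(1.7544) ≈ 1.3245.

d(x, mu) = √(1.7544) ≈ 1.3245


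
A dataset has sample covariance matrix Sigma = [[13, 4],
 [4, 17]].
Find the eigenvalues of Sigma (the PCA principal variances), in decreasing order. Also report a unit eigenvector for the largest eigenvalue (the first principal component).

Step 1 — characteristic polynomial of 2×2 Sigma:
  det(Sigma - λI) = λ² - trace · λ + det = 0.
  trace = 13 + 17 = 30, det = 13·17 - (4)² = 205.
Step 2 — discriminant:
  Δ = trace² - 4·det = 900 - 820 = 80.
Step 3 — eigenvalues:
  λ = (trace ± √Δ)/2 = (30 ± 8.9443)/2,
  λ_1 = 19.4721,  λ_2 = 10.5279.

Step 4 — unit eigenvector for λ_1: solve (Sigma - λ_1 I)v = 0. First row:
  (13 - 19.4721)·v_x + (4)·v_y = 0, i.e. (-6.4721)·v_x + (4)·v_y = 0,
  so v ∝ (b, λ_1 - a) = (4, 6.4721) = u.
  ||u|| = √((4)² + (6.4721)²) = √(57.8885) ≈ 7.6085,
  v_1 = u/||u|| ≈ (0.5257, 0.8507) (||v_1|| = 1).

λ_1 = 19.4721,  λ_2 = 10.5279;  v_1 ≈ (0.5257, 0.8507)


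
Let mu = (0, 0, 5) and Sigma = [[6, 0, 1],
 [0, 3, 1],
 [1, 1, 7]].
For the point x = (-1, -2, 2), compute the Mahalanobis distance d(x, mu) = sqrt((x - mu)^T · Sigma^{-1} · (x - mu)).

Step 1 — centre the observation: (x - mu) = (-1, -2, -3).

Step 2 — invert Sigma (cofactor / det for 3×3, or solve directly):
  Sigma^{-1} = [[0.1709, 0.0085, -0.0256],
 [0.0085, 0.3504, -0.0513],
 [-0.0256, -0.0513, 0.1538]].

Step 3 — form the quadratic (x - mu)^T · Sigma^{-1} · (x - mu):
  Sigma^{-1} · (x - mu) = (-0.1111, -0.5556, -0.3333).
  (x - mu)^T · [Sigma^{-1} · (x - mu)] = (-1)·(-0.1111) + (-2)·(-0.5556) + (-3)·(-0.3333) = 2.2222.

Step 4 — take square root: d = √(2.2222) ≈ 1.4907.

d(x, mu) = √(2.2222) ≈ 1.4907


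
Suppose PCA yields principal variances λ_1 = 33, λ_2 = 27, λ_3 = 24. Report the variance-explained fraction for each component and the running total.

Step 1 — total variance = trace(Sigma) = Σ λ_i = 33 + 27 + 24 = 84.

Step 2 — fraction explained by component i = λ_i / Σ λ:
  PC1: 33/84 = 0.3929
  PC2: 27/84 = 0.3214
  PC3: 24/84 = 0.2857

Step 3 — cumulative fraction after k components = (λ_1 + ... + λ_k) / Σ λ:
  k = 1: 33/84 = 0.3929
  k = 2: (33 + 27)/84 = 60/84 = 0.7143
  k = 3: (33 + 27 + 24)/84 = 84/84 = 1

Summary (fraction, with percent):

explained: PC1 0.3929 (39.29%), PC2 0.3214 (32.14%), PC3 0.2857 (28.57%);  cumulative: 0.3929, 0.7143, 1


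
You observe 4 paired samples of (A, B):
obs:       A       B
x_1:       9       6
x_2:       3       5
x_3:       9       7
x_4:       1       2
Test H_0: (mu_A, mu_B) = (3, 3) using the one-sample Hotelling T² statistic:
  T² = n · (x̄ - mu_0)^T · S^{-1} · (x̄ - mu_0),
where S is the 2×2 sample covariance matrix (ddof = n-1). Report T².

Step 1 — sample mean vector:
  mean(A) = (9 + 3 + 9 + 1) / 4 = 22/4 = 5.5
  mean(B) = (6 + 5 + 7 + 2) / 4 = 20/4 = 5
  x̄ = (5.5, 5),  deviation x̄ - mu_0 = (5.5, 5) - (3, 3) = (2.5, 2).

Step 2 — sample covariance matrix, S[i,j] = (1/(n-1)) · Σ_k (x_{k,i} - mean_i) · (x_{k,j} - mean_j), divisor n-1 = 3:
  S[A,A] = ((3.5)·(3.5) + (-2.5)·(-2.5) + (3.5)·(3.5) + (-4.5)·(-4.5)) / 3 = 51/3 = 17
  S[A,B] = ((3.5)·(1) + (-2.5)·(0) + (3.5)·(2) + (-4.5)·(-3)) / 3 = 24/3 = 8
  S[B,B] = ((1)·(1) + (0)·(0) + (2)·(2) + (-3)·(-3)) / 3 = 14/3 = 4.6667
  S = [[17, 8],
 [8, 4.6667]].

Step 3 — invert S. det(S) = 17·4.6667 - (8)² = 15.3333.
  S^{-1} = (1/det) · [[d, -b], [-b, a]] = [[0.3043, -0.5217],
 [-0.5217, 1.1087]].

Step 4 — quadratic form (x̄ - mu_0)^T · S^{-1} · (x̄ - mu_0):
  S^{-1} · (x̄ - mu_0) = (-0.2826, 0.913),
  (x̄ - mu_0)^T · [...] = (2.5)·(-0.2826) + (2)·(0.913) = 1.1196.

Step 5 — scale by n: T² = 4 · 1.1196 = 4.4783.

T² ≈ 4.4783
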